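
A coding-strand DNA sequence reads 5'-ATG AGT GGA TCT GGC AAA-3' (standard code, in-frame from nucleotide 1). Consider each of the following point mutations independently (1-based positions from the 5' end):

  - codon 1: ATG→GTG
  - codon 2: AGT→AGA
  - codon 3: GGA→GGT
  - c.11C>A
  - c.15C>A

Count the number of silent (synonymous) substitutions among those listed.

2

Codon 1: ATG (Met) → GTG (Val) — missense.
Codon 2: AGT (Ser) → AGA (Arg) — missense.
Codon 3: GGA (Gly) → GGT (Gly) — synonymous.
Codon 4: TCT (Ser) → TAT (Tyr) — missense.
Codon 5: GGC (Gly) → GGA (Gly) — synonymous.
Synonymous: 2 of 5.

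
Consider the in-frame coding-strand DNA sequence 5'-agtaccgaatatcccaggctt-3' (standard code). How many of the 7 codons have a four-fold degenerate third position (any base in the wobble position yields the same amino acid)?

Codon 1 AGT (Ser): third position 2-fold.
Codon 2 ACC (Thr): third position 4-fold.
Codon 3 GAA (Glu): third position 2-fold.
Codon 4 TAT (Tyr): third position 2-fold.
Codon 5 CCC (Pro): third position 4-fold.
Codon 6 AGG (Arg): third position 2-fold.
Codon 7 CTT (Leu): third position 4-fold.
Four-fold degenerate third positions: 3.

3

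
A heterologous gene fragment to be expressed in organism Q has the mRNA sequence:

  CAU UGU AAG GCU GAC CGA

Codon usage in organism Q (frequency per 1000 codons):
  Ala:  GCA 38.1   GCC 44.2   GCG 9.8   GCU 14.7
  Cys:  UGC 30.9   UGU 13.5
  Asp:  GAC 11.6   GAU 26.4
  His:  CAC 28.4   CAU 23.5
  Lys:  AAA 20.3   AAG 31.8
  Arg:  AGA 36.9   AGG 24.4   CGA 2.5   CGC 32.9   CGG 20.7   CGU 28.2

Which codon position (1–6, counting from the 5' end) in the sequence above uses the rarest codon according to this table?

6

Codon 1 CAU (His): 23.5 per 1000.
Codon 2 UGU (Cys): 13.5 per 1000.
Codon 3 AAG (Lys): 31.8 per 1000.
Codon 4 GCU (Ala): 14.7 per 1000.
Codon 5 GAC (Asp): 11.6 per 1000.
Codon 6 CGA (Arg): 2.5 per 1000.
Lowest frequency is 2.5 at codon 6.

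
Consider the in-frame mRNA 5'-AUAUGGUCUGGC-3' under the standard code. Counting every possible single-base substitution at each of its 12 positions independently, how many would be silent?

Codon 1 (AUA, Ile): 2 synonymous substitutions.
Codon 2 (UGG, Trp): 0 synonymous substitutions.
Codon 3 (UCU, Ser): 3 synonymous substitutions.
Codon 4 (GGC, Gly): 3 synonymous substitutions.
Total: 2 + 0 + 3 + 3 = 8.

8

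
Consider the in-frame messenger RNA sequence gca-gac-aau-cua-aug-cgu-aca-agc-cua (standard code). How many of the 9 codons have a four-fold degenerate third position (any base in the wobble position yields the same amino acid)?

Codon 1 GCA (Ala): third position 4-fold.
Codon 2 GAC (Asp): third position 2-fold.
Codon 3 AAU (Asn): third position 2-fold.
Codon 4 CUA (Leu): third position 4-fold.
Codon 5 AUG (Met): third position 1-fold.
Codon 6 CGU (Arg): third position 4-fold.
Codon 7 ACA (Thr): third position 4-fold.
Codon 8 AGC (Ser): third position 2-fold.
Codon 9 CUA (Leu): third position 4-fold.
Four-fold degenerate third positions: 5.

5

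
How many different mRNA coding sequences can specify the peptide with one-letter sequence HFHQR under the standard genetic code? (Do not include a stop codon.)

96

His: 2 codons.
Phe: 2 codons.
His: 2 codons.
Gln: 2 codons.
Arg: 6 codons.
2 × 2 × 2 × 2 × 6 = 96.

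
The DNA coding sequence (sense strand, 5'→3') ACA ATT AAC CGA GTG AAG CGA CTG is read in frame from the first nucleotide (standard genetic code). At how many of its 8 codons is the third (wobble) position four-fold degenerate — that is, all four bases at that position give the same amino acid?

5

Codon 1 ACA (Thr): third position 4-fold.
Codon 2 ATT (Ile): third position 3-fold.
Codon 3 AAC (Asn): third position 2-fold.
Codon 4 CGA (Arg): third position 4-fold.
Codon 5 GTG (Val): third position 4-fold.
Codon 6 AAG (Lys): third position 2-fold.
Codon 7 CGA (Arg): third position 4-fold.
Codon 8 CTG (Leu): third position 4-fold.
Four-fold degenerate third positions: 5.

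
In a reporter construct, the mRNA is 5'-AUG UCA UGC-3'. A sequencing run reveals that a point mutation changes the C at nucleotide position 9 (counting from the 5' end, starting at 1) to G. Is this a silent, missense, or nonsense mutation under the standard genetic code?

Position 9 falls in codon 3: UGC → Cys.
After the substitution the codon is UGG → Trp.
Cys ≠ Trp, so this is a missense mutation.

missense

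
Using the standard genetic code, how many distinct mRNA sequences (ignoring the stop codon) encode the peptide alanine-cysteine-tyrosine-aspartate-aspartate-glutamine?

128

Ala: 4 codons.
Cys: 2 codons.
Tyr: 2 codons.
Asp: 2 codons.
Asp: 2 codons.
Gln: 2 codons.
4 × 2 × 2 × 2 × 2 × 2 = 128.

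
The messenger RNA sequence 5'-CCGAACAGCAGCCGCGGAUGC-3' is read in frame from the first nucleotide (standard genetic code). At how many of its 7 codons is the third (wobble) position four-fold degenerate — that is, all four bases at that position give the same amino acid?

Codon 1 CCG (Pro): third position 4-fold.
Codon 2 AAC (Asn): third position 2-fold.
Codon 3 AGC (Ser): third position 2-fold.
Codon 4 AGC (Ser): third position 2-fold.
Codon 5 CGC (Arg): third position 4-fold.
Codon 6 GGA (Gly): third position 4-fold.
Codon 7 UGC (Cys): third position 2-fold.
Four-fold degenerate third positions: 3.

3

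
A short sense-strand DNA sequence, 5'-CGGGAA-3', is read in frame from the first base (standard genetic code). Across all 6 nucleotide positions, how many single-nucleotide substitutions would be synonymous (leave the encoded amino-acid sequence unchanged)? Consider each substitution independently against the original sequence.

Codon 1 (CGG, Arg): 4 synonymous substitutions.
Codon 2 (GAA, Glu): 1 synonymous substitution.
Total: 4 + 1 = 5.

5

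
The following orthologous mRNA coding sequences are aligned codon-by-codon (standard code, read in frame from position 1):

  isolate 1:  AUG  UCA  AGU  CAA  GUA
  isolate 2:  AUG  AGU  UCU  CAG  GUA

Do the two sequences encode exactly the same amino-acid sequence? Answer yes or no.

yes

Codon 1: AUG Met / AUG Met — identical.
Codon 2: UCA Ser / AGU Ser — synonymous.
Codon 3: AGU Ser / UCU Ser — synonymous.
Codon 4: CAA Gln / CAG Gln — synonymous.
Codon 5: GUA Val / GUA Val — identical.
Nonsynonymous differences: 0 → same protein.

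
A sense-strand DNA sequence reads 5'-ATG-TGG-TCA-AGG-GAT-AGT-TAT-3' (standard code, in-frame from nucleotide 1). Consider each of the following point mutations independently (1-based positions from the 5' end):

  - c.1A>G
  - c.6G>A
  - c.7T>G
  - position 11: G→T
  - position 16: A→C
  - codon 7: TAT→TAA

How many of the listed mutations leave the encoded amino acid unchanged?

Codon 1: ATG (Met) → GTG (Val) — missense.
Codon 2: TGG (Trp) → TGA (Stop) — nonsense.
Codon 3: TCA (Ser) → GCA (Ala) — missense.
Codon 4: AGG (Arg) → ATG (Met) — missense.
Codon 6: AGT (Ser) → CGT (Arg) — missense.
Codon 7: TAT (Tyr) → TAA (Stop) — nonsense.
Synonymous: 0 of 6.

0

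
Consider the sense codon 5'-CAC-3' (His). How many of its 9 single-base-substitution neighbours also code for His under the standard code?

Position 1: none → 0 synonymous.
Position 2: none → 0 synonymous.
Position 3: CAU → 1 synonymous.
Total: 0 + 0 + 1 = 1.

1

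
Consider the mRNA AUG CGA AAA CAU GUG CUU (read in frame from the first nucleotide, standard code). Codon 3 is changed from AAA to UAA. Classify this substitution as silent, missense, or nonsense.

Position 7 falls in codon 3: AAA → Lys.
After the substitution the codon is UAA → Stop.
The new codon is a stop codon, so this is a nonsense mutation.

nonsense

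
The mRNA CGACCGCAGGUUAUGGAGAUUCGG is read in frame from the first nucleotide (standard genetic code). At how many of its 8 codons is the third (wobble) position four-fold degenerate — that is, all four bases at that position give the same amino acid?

4

Codon 1 CGA (Arg): third position 4-fold.
Codon 2 CCG (Pro): third position 4-fold.
Codon 3 CAG (Gln): third position 2-fold.
Codon 4 GUU (Val): third position 4-fold.
Codon 5 AUG (Met): third position 1-fold.
Codon 6 GAG (Glu): third position 2-fold.
Codon 7 AUU (Ile): third position 3-fold.
Codon 8 CGG (Arg): third position 4-fold.
Four-fold degenerate third positions: 4.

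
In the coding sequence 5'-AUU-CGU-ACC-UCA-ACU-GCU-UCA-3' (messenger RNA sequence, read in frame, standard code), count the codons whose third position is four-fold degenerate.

Codon 1 AUU (Ile): third position 3-fold.
Codon 2 CGU (Arg): third position 4-fold.
Codon 3 ACC (Thr): third position 4-fold.
Codon 4 UCA (Ser): third position 4-fold.
Codon 5 ACU (Thr): third position 4-fold.
Codon 6 GCU (Ala): third position 4-fold.
Codon 7 UCA (Ser): third position 4-fold.
Four-fold degenerate third positions: 6.

6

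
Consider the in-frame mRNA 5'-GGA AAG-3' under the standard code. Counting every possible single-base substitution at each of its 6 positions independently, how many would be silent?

4

Codon 1 (GGA, Gly): 3 synonymous substitutions.
Codon 2 (AAG, Lys): 1 synonymous substitution.
Total: 3 + 1 = 4.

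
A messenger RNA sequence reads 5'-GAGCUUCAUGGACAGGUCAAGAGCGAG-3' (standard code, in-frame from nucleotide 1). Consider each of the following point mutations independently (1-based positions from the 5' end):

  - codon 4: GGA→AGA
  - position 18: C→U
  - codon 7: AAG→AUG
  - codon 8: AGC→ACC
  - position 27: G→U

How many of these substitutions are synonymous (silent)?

Codon 4: GGA (Gly) → AGA (Arg) — missense.
Codon 6: GUC (Val) → GUU (Val) — synonymous.
Codon 7: AAG (Lys) → AUG (Met) — missense.
Codon 8: AGC (Ser) → ACC (Thr) — missense.
Codon 9: GAG (Glu) → GAU (Asp) — missense.
Synonymous: 1 of 5.

1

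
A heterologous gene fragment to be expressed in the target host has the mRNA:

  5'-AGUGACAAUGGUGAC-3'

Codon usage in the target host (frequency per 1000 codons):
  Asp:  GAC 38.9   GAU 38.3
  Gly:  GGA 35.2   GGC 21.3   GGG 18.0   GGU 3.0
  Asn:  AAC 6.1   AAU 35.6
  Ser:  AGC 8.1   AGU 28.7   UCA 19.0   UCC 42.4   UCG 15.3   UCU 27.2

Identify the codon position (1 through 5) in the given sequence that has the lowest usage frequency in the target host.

4

Codon 1 AGU (Ser): 28.7 per 1000.
Codon 2 GAC (Asp): 38.9 per 1000.
Codon 3 AAU (Asn): 35.6 per 1000.
Codon 4 GGU (Gly): 3.0 per 1000.
Codon 5 GAC (Asp): 38.9 per 1000.
Lowest frequency is 3.0 at codon 4.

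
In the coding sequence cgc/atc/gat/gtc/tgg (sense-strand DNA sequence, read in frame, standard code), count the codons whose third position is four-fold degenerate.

Codon 1 CGC (Arg): third position 4-fold.
Codon 2 ATC (Ile): third position 3-fold.
Codon 3 GAT (Asp): third position 2-fold.
Codon 4 GTC (Val): third position 4-fold.
Codon 5 TGG (Trp): third position 1-fold.
Four-fold degenerate third positions: 2.

2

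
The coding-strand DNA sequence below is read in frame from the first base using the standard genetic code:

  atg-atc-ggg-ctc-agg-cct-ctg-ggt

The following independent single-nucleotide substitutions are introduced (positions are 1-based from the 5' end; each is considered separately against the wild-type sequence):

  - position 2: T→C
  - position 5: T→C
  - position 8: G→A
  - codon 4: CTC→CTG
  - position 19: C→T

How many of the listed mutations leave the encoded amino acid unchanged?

2

Codon 1: ATG (Met) → ACG (Thr) — missense.
Codon 2: ATC (Ile) → ACC (Thr) — missense.
Codon 3: GGG (Gly) → GAG (Glu) — missense.
Codon 4: CTC (Leu) → CTG (Leu) — synonymous.
Codon 7: CTG (Leu) → TTG (Leu) — synonymous.
Synonymous: 2 of 5.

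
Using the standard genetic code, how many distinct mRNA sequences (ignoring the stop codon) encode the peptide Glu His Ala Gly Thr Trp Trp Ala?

1024

Glu: 2 codons.
His: 2 codons.
Ala: 4 codons.
Gly: 4 codons.
Thr: 4 codons.
Trp: 1 codon.
Trp: 1 codon.
Ala: 4 codons.
2 × 2 × 4 × 4 × 4 × 1 × 1 × 4 = 1024.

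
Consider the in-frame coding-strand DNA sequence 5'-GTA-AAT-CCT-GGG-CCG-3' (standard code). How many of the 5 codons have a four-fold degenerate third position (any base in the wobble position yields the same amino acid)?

4

Codon 1 GTA (Val): third position 4-fold.
Codon 2 AAT (Asn): third position 2-fold.
Codon 3 CCT (Pro): third position 4-fold.
Codon 4 GGG (Gly): third position 4-fold.
Codon 5 CCG (Pro): third position 4-fold.
Four-fold degenerate third positions: 4.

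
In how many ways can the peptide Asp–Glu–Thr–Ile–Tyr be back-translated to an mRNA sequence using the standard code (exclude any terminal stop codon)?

Asp: 2 codons.
Glu: 2 codons.
Thr: 4 codons.
Ile: 3 codons.
Tyr: 2 codons.
2 × 2 × 4 × 3 × 2 = 96.

96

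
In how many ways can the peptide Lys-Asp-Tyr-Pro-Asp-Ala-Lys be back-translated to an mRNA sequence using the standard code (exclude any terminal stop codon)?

Lys: 2 codons.
Asp: 2 codons.
Tyr: 2 codons.
Pro: 4 codons.
Asp: 2 codons.
Ala: 4 codons.
Lys: 2 codons.
2 × 2 × 2 × 4 × 2 × 4 × 2 = 512.

512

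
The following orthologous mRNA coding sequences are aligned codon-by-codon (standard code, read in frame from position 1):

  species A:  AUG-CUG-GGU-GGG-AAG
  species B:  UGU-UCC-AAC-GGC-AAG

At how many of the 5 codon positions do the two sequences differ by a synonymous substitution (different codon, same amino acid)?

1

Codon 1: AUG Met / UGU Cys — nonsynonymous.
Codon 2: CUG Leu / UCC Ser — nonsynonymous.
Codon 3: GGU Gly / AAC Asn — nonsynonymous.
Codon 4: GGG Gly / GGC Gly — synonymous.
Codon 5: AAG Lys / AAG Lys — identical.
Synonymous differences: 1.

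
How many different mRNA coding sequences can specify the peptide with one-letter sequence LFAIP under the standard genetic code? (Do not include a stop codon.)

576

Leu: 6 codons.
Phe: 2 codons.
Ala: 4 codons.
Ile: 3 codons.
Pro: 4 codons.
6 × 2 × 4 × 3 × 4 = 576.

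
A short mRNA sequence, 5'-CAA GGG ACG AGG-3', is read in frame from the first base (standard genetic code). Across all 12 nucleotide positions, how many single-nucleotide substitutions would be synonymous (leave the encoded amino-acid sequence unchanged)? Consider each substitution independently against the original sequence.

Codon 1 (CAA, Gln): 1 synonymous substitution.
Codon 2 (GGG, Gly): 3 synonymous substitutions.
Codon 3 (ACG, Thr): 3 synonymous substitutions.
Codon 4 (AGG, Arg): 2 synonymous substitutions.
Total: 1 + 3 + 3 + 2 = 9.

9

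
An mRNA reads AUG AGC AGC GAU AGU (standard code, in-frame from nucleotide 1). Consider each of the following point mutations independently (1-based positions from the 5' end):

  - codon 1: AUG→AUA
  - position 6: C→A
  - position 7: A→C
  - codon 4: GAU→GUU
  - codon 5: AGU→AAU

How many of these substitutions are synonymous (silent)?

Codon 1: AUG (Met) → AUA (Ile) — missense.
Codon 2: AGC (Ser) → AGA (Arg) — missense.
Codon 3: AGC (Ser) → CGC (Arg) — missense.
Codon 4: GAU (Asp) → GUU (Val) — missense.
Codon 5: AGU (Ser) → AAU (Asn) — missense.
Synonymous: 0 of 5.

0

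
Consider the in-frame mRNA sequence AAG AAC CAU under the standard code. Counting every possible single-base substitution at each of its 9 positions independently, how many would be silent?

3

Codon 1 (AAG, Lys): 1 synonymous substitution.
Codon 2 (AAC, Asn): 1 synonymous substitution.
Codon 3 (CAU, His): 1 synonymous substitution.
Total: 1 + 1 + 1 = 3.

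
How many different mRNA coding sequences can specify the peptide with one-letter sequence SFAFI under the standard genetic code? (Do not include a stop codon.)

288

Ser: 6 codons.
Phe: 2 codons.
Ala: 4 codons.
Phe: 2 codons.
Ile: 3 codons.
6 × 2 × 4 × 2 × 3 = 288.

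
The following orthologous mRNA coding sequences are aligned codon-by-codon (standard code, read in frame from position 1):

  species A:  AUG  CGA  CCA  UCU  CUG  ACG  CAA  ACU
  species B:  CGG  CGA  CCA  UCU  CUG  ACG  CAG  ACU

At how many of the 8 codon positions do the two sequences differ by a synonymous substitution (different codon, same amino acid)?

1

Codon 1: AUG Met / CGG Arg — nonsynonymous.
Codon 2: CGA Arg / CGA Arg — identical.
Codon 3: CCA Pro / CCA Pro — identical.
Codon 4: UCU Ser / UCU Ser — identical.
Codon 5: CUG Leu / CUG Leu — identical.
Codon 6: ACG Thr / ACG Thr — identical.
Codon 7: CAA Gln / CAG Gln — synonymous.
Codon 8: ACU Thr / ACU Thr — identical.
Synonymous differences: 1.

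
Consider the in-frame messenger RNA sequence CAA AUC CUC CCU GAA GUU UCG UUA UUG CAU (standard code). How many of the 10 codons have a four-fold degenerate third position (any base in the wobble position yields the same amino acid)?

Codon 1 CAA (Gln): third position 2-fold.
Codon 2 AUC (Ile): third position 3-fold.
Codon 3 CUC (Leu): third position 4-fold.
Codon 4 CCU (Pro): third position 4-fold.
Codon 5 GAA (Glu): third position 2-fold.
Codon 6 GUU (Val): third position 4-fold.
Codon 7 UCG (Ser): third position 4-fold.
Codon 8 UUA (Leu): third position 2-fold.
Codon 9 UUG (Leu): third position 2-fold.
Codon 10 CAU (His): third position 2-fold.
Four-fold degenerate third positions: 4.

4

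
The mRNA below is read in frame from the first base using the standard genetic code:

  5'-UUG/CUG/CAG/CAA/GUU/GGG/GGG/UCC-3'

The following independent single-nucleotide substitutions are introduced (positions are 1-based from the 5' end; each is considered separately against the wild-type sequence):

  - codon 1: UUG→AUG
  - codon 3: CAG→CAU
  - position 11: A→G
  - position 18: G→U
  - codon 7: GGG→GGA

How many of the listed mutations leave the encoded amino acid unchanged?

Codon 1: UUG (Leu) → AUG (Met) — missense.
Codon 3: CAG (Gln) → CAU (His) — missense.
Codon 4: CAA (Gln) → CGA (Arg) — missense.
Codon 6: GGG (Gly) → GGU (Gly) — synonymous.
Codon 7: GGG (Gly) → GGA (Gly) — synonymous.
Synonymous: 2 of 5.

2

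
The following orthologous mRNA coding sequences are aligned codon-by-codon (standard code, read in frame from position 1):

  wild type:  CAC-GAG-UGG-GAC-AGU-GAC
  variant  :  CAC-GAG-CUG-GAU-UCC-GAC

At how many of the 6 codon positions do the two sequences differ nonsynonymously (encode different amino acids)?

1

Codon 1: CAC His / CAC His — identical.
Codon 2: GAG Glu / GAG Glu — identical.
Codon 3: UGG Trp / CUG Leu — nonsynonymous.
Codon 4: GAC Asp / GAU Asp — synonymous.
Codon 5: AGU Ser / UCC Ser — synonymous.
Codon 6: GAC Asp / GAC Asp — identical.
Nonsynonymous differences: 1.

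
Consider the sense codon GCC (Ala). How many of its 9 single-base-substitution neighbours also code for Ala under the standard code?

Position 1: none → 0 synonymous.
Position 2: none → 0 synonymous.
Position 3: GCU, GCA, GCG → 3 synonymous.
Total: 0 + 0 + 3 = 3.

3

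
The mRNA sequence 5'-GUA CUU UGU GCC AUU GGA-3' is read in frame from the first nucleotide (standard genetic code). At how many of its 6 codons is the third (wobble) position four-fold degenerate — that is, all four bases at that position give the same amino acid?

4

Codon 1 GUA (Val): third position 4-fold.
Codon 2 CUU (Leu): third position 4-fold.
Codon 3 UGU (Cys): third position 2-fold.
Codon 4 GCC (Ala): third position 4-fold.
Codon 5 AUU (Ile): third position 3-fold.
Codon 6 GGA (Gly): third position 4-fold.
Four-fold degenerate third positions: 4.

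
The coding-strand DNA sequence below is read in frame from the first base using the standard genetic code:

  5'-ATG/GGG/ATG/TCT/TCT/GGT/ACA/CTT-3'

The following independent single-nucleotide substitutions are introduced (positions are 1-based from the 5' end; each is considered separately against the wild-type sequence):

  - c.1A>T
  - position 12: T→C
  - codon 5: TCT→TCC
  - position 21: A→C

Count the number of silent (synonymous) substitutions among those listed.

Codon 1: ATG (Met) → TTG (Leu) — missense.
Codon 4: TCT (Ser) → TCC (Ser) — synonymous.
Codon 5: TCT (Ser) → TCC (Ser) — synonymous.
Codon 7: ACA (Thr) → ACC (Thr) — synonymous.
Synonymous: 3 of 4.

3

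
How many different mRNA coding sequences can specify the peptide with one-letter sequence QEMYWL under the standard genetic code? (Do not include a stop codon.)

Gln: 2 codons.
Glu: 2 codons.
Met: 1 codon.
Tyr: 2 codons.
Trp: 1 codon.
Leu: 6 codons.
2 × 2 × 1 × 2 × 1 × 6 = 48.

48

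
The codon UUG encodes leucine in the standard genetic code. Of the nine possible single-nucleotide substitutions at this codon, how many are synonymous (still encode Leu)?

Position 1: CUG → 1 synonymous.
Position 2: none → 0 synonymous.
Position 3: UUA → 1 synonymous.
Total: 1 + 0 + 1 = 2.

2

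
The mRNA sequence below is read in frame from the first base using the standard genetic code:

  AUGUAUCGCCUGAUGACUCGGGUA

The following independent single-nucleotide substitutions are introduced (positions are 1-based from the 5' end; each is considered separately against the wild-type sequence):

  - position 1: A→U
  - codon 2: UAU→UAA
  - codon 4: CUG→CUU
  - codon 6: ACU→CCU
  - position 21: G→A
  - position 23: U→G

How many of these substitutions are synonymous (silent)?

Codon 1: AUG (Met) → UUG (Leu) — missense.
Codon 2: UAU (Tyr) → UAA (Stop) — nonsense.
Codon 4: CUG (Leu) → CUU (Leu) — synonymous.
Codon 6: ACU (Thr) → CCU (Pro) — missense.
Codon 7: CGG (Arg) → CGA (Arg) — synonymous.
Codon 8: GUA (Val) → GGA (Gly) — missense.
Synonymous: 2 of 6.

2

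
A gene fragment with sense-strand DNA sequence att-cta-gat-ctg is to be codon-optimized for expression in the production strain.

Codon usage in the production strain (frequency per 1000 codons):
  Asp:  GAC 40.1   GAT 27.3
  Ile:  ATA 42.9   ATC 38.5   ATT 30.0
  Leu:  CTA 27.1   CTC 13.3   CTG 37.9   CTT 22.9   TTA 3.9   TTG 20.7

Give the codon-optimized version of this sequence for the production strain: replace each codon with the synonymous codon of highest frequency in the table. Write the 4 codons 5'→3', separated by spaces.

ATA CTG GAC CTG

Codon 1 (Ile): best is ATA at 42.9.
Codon 2 (Leu): best is CTG at 37.9.
Codon 3 (Asp): best is GAC at 40.1.
Codon 4 (Leu): best is CTG at 37.9.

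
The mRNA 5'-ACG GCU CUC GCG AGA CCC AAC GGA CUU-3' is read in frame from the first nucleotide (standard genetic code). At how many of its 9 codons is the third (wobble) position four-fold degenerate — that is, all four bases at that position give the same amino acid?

7

Codon 1 ACG (Thr): third position 4-fold.
Codon 2 GCU (Ala): third position 4-fold.
Codon 3 CUC (Leu): third position 4-fold.
Codon 4 GCG (Ala): third position 4-fold.
Codon 5 AGA (Arg): third position 2-fold.
Codon 6 CCC (Pro): third position 4-fold.
Codon 7 AAC (Asn): third position 2-fold.
Codon 8 GGA (Gly): third position 4-fold.
Codon 9 CUU (Leu): third position 4-fold.
Four-fold degenerate third positions: 7.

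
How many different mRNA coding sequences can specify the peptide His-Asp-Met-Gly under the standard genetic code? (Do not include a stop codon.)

16

His: 2 codons.
Asp: 2 codons.
Met: 1 codon.
Gly: 4 codons.
2 × 2 × 1 × 4 = 16.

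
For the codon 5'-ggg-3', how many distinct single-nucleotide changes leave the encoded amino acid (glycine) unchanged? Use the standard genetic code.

3

Position 1: none → 0 synonymous.
Position 2: none → 0 synonymous.
Position 3: GGU, GGC, GGA → 3 synonymous.
Total: 0 + 0 + 3 = 3.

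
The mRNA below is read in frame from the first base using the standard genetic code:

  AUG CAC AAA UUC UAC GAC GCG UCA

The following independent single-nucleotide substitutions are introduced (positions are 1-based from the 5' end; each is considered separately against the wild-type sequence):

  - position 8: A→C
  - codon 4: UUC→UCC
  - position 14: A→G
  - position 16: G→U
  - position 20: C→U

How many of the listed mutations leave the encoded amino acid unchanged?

Codon 3: AAA (Lys) → ACA (Thr) — missense.
Codon 4: UUC (Phe) → UCC (Ser) — missense.
Codon 5: UAC (Tyr) → UGC (Cys) — missense.
Codon 6: GAC (Asp) → UAC (Tyr) — missense.
Codon 7: GCG (Ala) → GUG (Val) — missense.
Synonymous: 0 of 5.

0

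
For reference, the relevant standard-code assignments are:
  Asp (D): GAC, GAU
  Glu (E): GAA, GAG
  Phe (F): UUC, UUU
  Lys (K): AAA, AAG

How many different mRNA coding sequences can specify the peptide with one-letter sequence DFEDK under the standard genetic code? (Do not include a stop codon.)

Asp: 2 codons.
Phe: 2 codons.
Glu: 2 codons.
Asp: 2 codons.
Lys: 2 codons.
2 × 2 × 2 × 2 × 2 = 32.

32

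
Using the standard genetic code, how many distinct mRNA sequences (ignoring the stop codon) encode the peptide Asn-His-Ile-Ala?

Asn: 2 codons.
His: 2 codons.
Ile: 3 codons.
Ala: 4 codons.
2 × 2 × 3 × 4 = 48.

48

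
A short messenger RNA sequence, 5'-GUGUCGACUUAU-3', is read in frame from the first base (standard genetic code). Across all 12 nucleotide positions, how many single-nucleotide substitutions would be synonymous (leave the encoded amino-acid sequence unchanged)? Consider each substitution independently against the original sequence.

Codon 1 (GUG, Val): 3 synonymous substitutions.
Codon 2 (UCG, Ser): 3 synonymous substitutions.
Codon 3 (ACU, Thr): 3 synonymous substitutions.
Codon 4 (UAU, Tyr): 1 synonymous substitution.
Total: 3 + 3 + 3 + 1 = 10.

10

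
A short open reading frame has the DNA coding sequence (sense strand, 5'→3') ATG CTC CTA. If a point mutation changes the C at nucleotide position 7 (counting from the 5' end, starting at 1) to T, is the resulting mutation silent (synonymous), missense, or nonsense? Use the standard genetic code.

silent

Position 7 falls in codon 3: CTA → Leu.
After the substitution the codon is TTA → Leu.
Both encode Leu, so the change is synonymous.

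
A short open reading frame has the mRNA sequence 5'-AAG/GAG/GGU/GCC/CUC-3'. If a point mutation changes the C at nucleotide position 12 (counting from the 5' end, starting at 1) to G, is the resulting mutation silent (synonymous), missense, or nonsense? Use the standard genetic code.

silent

Position 12 falls in codon 4: GCC → Ala.
After the substitution the codon is GCG → Ala.
Both encode Ala, so the change is synonymous.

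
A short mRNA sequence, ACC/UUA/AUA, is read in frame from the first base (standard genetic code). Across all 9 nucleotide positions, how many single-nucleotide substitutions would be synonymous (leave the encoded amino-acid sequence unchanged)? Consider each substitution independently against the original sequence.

7

Codon 1 (ACC, Thr): 3 synonymous substitutions.
Codon 2 (UUA, Leu): 2 synonymous substitutions.
Codon 3 (AUA, Ile): 2 synonymous substitutions.
Total: 3 + 2 + 2 = 7.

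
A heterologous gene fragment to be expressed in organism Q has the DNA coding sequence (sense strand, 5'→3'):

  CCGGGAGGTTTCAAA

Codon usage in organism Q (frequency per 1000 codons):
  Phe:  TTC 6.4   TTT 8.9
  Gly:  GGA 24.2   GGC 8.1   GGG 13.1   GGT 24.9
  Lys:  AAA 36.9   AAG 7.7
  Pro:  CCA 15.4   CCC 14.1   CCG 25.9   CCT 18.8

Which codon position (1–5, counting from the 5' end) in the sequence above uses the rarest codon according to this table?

Codon 1 CCG (Pro): 25.9 per 1000.
Codon 2 GGA (Gly): 24.2 per 1000.
Codon 3 GGT (Gly): 24.9 per 1000.
Codon 4 TTC (Phe): 6.4 per 1000.
Codon 5 AAA (Lys): 36.9 per 1000.
Lowest frequency is 6.4 at codon 4.

4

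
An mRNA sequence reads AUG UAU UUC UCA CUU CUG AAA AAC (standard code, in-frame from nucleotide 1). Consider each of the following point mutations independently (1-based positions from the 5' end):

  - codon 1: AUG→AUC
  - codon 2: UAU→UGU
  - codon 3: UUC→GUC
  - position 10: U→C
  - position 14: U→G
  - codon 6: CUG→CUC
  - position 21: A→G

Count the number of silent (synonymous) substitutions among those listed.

2

Codon 1: AUG (Met) → AUC (Ile) — missense.
Codon 2: UAU (Tyr) → UGU (Cys) — missense.
Codon 3: UUC (Phe) → GUC (Val) — missense.
Codon 4: UCA (Ser) → CCA (Pro) — missense.
Codon 5: CUU (Leu) → CGU (Arg) — missense.
Codon 6: CUG (Leu) → CUC (Leu) — synonymous.
Codon 7: AAA (Lys) → AAG (Lys) — synonymous.
Synonymous: 2 of 7.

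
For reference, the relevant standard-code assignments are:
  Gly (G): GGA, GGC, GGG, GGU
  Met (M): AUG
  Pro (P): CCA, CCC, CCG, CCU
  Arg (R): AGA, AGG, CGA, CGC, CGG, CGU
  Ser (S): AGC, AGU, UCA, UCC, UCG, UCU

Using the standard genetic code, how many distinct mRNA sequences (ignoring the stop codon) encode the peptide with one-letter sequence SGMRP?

576

Ser: 6 codons.
Gly: 4 codons.
Met: 1 codon.
Arg: 6 codons.
Pro: 4 codons.
6 × 4 × 1 × 6 × 4 = 576.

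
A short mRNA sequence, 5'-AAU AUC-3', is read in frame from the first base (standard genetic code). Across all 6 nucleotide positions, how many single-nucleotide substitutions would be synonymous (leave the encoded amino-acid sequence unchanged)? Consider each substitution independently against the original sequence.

Codon 1 (AAU, Asn): 1 synonymous substitution.
Codon 2 (AUC, Ile): 2 synonymous substitutions.
Total: 1 + 2 = 3.

3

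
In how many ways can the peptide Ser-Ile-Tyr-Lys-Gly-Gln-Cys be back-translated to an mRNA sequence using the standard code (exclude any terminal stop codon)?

1152

Ser: 6 codons.
Ile: 3 codons.
Tyr: 2 codons.
Lys: 2 codons.
Gly: 4 codons.
Gln: 2 codons.
Cys: 2 codons.
6 × 3 × 2 × 2 × 4 × 2 × 2 = 1152.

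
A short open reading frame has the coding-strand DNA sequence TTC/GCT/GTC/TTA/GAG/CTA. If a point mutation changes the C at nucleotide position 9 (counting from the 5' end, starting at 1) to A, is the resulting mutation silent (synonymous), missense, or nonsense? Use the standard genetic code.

silent

Position 9 falls in codon 3: GTC → Val.
After the substitution the codon is GTA → Val.
Both encode Val, so the change is synonymous.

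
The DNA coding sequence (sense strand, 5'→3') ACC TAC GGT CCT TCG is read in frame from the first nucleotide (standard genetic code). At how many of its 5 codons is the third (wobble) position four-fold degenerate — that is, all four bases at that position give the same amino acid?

Codon 1 ACC (Thr): third position 4-fold.
Codon 2 TAC (Tyr): third position 2-fold.
Codon 3 GGT (Gly): third position 4-fold.
Codon 4 CCT (Pro): third position 4-fold.
Codon 5 TCG (Ser): third position 4-fold.
Four-fold degenerate third positions: 4.

4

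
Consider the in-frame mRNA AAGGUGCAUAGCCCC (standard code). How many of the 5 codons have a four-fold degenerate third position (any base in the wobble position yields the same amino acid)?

2

Codon 1 AAG (Lys): third position 2-fold.
Codon 2 GUG (Val): third position 4-fold.
Codon 3 CAU (His): third position 2-fold.
Codon 4 AGC (Ser): third position 2-fold.
Codon 5 CCC (Pro): third position 4-fold.
Four-fold degenerate third positions: 2.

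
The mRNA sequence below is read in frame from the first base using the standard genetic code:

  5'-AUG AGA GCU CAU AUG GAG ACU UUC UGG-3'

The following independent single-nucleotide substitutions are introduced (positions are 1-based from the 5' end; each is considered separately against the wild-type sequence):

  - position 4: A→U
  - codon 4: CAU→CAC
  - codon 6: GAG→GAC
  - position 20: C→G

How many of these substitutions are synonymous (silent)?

1

Codon 2: AGA (Arg) → UGA (Stop) — nonsense.
Codon 4: CAU (His) → CAC (His) — synonymous.
Codon 6: GAG (Glu) → GAC (Asp) — missense.
Codon 7: ACU (Thr) → AGU (Ser) — missense.
Synonymous: 1 of 4.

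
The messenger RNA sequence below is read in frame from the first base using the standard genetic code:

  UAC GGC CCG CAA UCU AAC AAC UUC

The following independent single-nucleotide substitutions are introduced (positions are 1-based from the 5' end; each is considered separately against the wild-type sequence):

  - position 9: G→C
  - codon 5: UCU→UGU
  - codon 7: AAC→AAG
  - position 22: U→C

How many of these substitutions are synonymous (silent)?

Codon 3: CCG (Pro) → CCC (Pro) — synonymous.
Codon 5: UCU (Ser) → UGU (Cys) — missense.
Codon 7: AAC (Asn) → AAG (Lys) — missense.
Codon 8: UUC (Phe) → CUC (Leu) — missense.
Synonymous: 1 of 4.

1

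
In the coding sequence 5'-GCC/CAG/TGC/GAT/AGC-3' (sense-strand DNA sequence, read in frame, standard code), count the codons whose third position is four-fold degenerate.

1

Codon 1 GCC (Ala): third position 4-fold.
Codon 2 CAG (Gln): third position 2-fold.
Codon 3 TGC (Cys): third position 2-fold.
Codon 4 GAT (Asp): third position 2-fold.
Codon 5 AGC (Ser): third position 2-fold.
Four-fold degenerate third positions: 1.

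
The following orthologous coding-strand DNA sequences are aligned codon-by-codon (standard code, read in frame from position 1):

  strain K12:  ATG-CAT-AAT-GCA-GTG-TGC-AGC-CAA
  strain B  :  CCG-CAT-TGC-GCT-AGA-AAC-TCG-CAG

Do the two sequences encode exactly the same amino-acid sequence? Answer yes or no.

no

Codon 1: ATG Met / CCG Pro — nonsynonymous.
Codon 2: CAT His / CAT His — identical.
Codon 3: AAT Asn / TGC Cys — nonsynonymous.
Codon 4: GCA Ala / GCT Ala — synonymous.
Codon 5: GTG Val / AGA Arg — nonsynonymous.
Codon 6: TGC Cys / AAC Asn — nonsynonymous.
Codon 7: AGC Ser / TCG Ser — synonymous.
Codon 8: CAA Gln / CAG Gln — synonymous.
Nonsynonymous differences: 4 → different protein.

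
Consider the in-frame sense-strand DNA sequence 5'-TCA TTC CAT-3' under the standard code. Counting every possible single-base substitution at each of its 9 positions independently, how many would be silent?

5

Codon 1 (TCA, Ser): 3 synonymous substitutions.
Codon 2 (TTC, Phe): 1 synonymous substitution.
Codon 3 (CAT, His): 1 synonymous substitution.
Total: 3 + 1 + 1 = 5.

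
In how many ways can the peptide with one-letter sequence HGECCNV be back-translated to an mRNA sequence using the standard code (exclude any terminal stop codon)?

His: 2 codons.
Gly: 4 codons.
Glu: 2 codons.
Cys: 2 codons.
Cys: 2 codons.
Asn: 2 codons.
Val: 4 codons.
2 × 4 × 2 × 2 × 2 × 2 × 4 = 512.

512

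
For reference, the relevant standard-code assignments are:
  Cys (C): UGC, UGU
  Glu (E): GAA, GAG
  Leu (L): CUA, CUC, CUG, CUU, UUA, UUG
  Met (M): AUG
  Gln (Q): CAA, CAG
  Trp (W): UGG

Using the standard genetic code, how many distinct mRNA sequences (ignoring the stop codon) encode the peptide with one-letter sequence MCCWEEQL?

192

Met: 1 codon.
Cys: 2 codons.
Cys: 2 codons.
Trp: 1 codon.
Glu: 2 codons.
Glu: 2 codons.
Gln: 2 codons.
Leu: 6 codons.
1 × 2 × 2 × 1 × 2 × 2 × 2 × 6 = 192.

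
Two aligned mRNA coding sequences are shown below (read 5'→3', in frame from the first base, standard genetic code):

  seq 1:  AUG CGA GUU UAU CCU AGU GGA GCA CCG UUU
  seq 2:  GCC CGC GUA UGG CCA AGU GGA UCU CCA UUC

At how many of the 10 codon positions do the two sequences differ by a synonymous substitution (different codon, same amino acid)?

5

Codon 1: AUG Met / GCC Ala — nonsynonymous.
Codon 2: CGA Arg / CGC Arg — synonymous.
Codon 3: GUU Val / GUA Val — synonymous.
Codon 4: UAU Tyr / UGG Trp — nonsynonymous.
Codon 5: CCU Pro / CCA Pro — synonymous.
Codon 6: AGU Ser / AGU Ser — identical.
Codon 7: GGA Gly / GGA Gly — identical.
Codon 8: GCA Ala / UCU Ser — nonsynonymous.
Codon 9: CCG Pro / CCA Pro — synonymous.
Codon 10: UUU Phe / UUC Phe — synonymous.
Synonymous differences: 5.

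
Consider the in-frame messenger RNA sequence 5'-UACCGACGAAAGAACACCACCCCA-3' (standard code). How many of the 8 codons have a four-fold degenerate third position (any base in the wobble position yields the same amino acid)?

5

Codon 1 UAC (Tyr): third position 2-fold.
Codon 2 CGA (Arg): third position 4-fold.
Codon 3 CGA (Arg): third position 4-fold.
Codon 4 AAG (Lys): third position 2-fold.
Codon 5 AAC (Asn): third position 2-fold.
Codon 6 ACC (Thr): third position 4-fold.
Codon 7 ACC (Thr): third position 4-fold.
Codon 8 CCA (Pro): third position 4-fold.
Four-fold degenerate third positions: 5.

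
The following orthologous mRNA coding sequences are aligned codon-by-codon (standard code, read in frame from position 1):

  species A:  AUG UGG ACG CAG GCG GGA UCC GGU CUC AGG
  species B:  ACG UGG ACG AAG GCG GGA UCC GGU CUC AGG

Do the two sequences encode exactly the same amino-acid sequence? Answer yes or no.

no

Codon 1: AUG Met / ACG Thr — nonsynonymous.
Codon 2: UGG Trp / UGG Trp — identical.
Codon 3: ACG Thr / ACG Thr — identical.
Codon 4: CAG Gln / AAG Lys — nonsynonymous.
Codon 5: GCG Ala / GCG Ala — identical.
Codon 6: GGA Gly / GGA Gly — identical.
Codon 7: UCC Ser / UCC Ser — identical.
Codon 8: GGU Gly / GGU Gly — identical.
Codon 9: CUC Leu / CUC Leu — identical.
Codon 10: AGG Arg / AGG Arg — identical.
Nonsynonymous differences: 2 → different protein.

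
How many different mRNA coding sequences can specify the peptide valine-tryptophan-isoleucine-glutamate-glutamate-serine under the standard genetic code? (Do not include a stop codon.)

Val: 4 codons.
Trp: 1 codon.
Ile: 3 codons.
Glu: 2 codons.
Glu: 2 codons.
Ser: 6 codons.
4 × 1 × 3 × 2 × 2 × 6 = 288.

288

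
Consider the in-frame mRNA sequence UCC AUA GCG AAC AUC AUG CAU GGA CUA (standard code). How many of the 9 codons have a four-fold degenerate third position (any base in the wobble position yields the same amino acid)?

4

Codon 1 UCC (Ser): third position 4-fold.
Codon 2 AUA (Ile): third position 3-fold.
Codon 3 GCG (Ala): third position 4-fold.
Codon 4 AAC (Asn): third position 2-fold.
Codon 5 AUC (Ile): third position 3-fold.
Codon 6 AUG (Met): third position 1-fold.
Codon 7 CAU (His): third position 2-fold.
Codon 8 GGA (Gly): third position 4-fold.
Codon 9 CUA (Leu): third position 4-fold.
Four-fold degenerate third positions: 4.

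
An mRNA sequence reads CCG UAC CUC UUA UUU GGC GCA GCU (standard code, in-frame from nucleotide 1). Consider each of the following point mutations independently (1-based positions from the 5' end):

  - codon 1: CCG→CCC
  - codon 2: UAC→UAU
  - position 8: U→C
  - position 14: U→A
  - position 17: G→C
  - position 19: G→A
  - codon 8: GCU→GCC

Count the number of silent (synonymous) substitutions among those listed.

Codon 1: CCG (Pro) → CCC (Pro) — synonymous.
Codon 2: UAC (Tyr) → UAU (Tyr) — synonymous.
Codon 3: CUC (Leu) → CCC (Pro) — missense.
Codon 5: UUU (Phe) → UAU (Tyr) — missense.
Codon 6: GGC (Gly) → GCC (Ala) — missense.
Codon 7: GCA (Ala) → ACA (Thr) — missense.
Codon 8: GCU (Ala) → GCC (Ala) — synonymous.
Synonymous: 3 of 7.

3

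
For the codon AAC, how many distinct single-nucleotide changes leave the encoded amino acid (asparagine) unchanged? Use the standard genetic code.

1

Position 1: none → 0 synonymous.
Position 2: none → 0 synonymous.
Position 3: AAU → 1 synonymous.
Total: 0 + 0 + 1 = 1.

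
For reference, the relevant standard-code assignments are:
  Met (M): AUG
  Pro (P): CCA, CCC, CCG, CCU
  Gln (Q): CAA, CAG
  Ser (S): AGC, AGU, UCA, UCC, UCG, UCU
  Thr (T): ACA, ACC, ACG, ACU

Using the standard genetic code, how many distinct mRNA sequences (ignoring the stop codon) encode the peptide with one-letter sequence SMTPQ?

192

Ser: 6 codons.
Met: 1 codon.
Thr: 4 codons.
Pro: 4 codons.
Gln: 2 codons.
6 × 1 × 4 × 4 × 2 = 192.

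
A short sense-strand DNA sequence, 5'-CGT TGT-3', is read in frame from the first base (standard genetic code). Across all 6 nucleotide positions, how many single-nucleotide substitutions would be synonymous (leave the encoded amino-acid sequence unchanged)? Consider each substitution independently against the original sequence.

4

Codon 1 (CGT, Arg): 3 synonymous substitutions.
Codon 2 (TGT, Cys): 1 synonymous substitution.
Total: 3 + 1 = 4.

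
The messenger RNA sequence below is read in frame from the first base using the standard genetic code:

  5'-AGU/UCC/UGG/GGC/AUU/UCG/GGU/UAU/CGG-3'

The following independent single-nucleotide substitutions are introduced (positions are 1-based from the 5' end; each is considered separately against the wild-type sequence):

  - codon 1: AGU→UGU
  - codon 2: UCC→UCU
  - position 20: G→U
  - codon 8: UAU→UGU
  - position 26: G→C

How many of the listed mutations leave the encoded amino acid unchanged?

Codon 1: AGU (Ser) → UGU (Cys) — missense.
Codon 2: UCC (Ser) → UCU (Ser) — synonymous.
Codon 7: GGU (Gly) → GUU (Val) — missense.
Codon 8: UAU (Tyr) → UGU (Cys) — missense.
Codon 9: CGG (Arg) → CCG (Pro) — missense.
Synonymous: 1 of 5.

1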